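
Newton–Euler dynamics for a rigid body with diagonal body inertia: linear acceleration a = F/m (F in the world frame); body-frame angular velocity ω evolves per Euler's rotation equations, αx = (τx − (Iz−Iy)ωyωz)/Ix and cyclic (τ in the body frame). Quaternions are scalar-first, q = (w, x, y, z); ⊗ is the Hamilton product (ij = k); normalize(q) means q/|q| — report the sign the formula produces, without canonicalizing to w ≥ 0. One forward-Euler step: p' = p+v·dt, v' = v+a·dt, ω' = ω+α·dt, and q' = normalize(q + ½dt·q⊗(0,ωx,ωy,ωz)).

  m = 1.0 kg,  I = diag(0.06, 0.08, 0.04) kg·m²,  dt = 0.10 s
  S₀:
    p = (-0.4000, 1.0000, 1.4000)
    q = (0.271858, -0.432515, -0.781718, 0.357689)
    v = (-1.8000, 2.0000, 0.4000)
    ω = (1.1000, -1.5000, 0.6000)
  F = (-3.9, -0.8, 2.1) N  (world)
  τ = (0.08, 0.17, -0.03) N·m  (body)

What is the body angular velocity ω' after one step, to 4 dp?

ω' = (1.1733, -1.3040, 0.6075)

ω×(Iω) gyroscopic = (0.0360, 0.0132, -0.0330)
α = I⁻¹(τ − ω×Iω) = (0.7333, 1.9600, 0.0750)
ω + α·dt = (1.1733, -1.3040, 0.6075)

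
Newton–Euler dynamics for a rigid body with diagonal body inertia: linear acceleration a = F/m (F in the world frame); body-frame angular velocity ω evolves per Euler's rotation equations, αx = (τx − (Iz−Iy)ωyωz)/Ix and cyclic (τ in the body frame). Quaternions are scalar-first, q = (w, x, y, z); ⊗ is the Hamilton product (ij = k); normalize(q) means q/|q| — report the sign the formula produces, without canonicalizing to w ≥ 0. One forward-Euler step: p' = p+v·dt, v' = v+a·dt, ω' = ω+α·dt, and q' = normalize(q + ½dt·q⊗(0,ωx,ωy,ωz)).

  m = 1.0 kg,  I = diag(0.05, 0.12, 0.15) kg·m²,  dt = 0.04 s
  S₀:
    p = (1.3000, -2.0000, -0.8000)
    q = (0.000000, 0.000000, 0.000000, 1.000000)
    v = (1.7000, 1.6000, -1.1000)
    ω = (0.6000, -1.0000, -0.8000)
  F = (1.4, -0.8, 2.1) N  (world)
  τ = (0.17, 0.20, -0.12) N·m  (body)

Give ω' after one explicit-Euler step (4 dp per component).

ω' = (0.7168, -0.9493, -0.8208)

precession coupling ω×(Iω) = (0.0240, 0.0480, -0.0420)
angular accel α = (2.9200, 1.2667, -0.5200)
ω' = ω + α·dt = (0.7168, -0.9493, -0.8208)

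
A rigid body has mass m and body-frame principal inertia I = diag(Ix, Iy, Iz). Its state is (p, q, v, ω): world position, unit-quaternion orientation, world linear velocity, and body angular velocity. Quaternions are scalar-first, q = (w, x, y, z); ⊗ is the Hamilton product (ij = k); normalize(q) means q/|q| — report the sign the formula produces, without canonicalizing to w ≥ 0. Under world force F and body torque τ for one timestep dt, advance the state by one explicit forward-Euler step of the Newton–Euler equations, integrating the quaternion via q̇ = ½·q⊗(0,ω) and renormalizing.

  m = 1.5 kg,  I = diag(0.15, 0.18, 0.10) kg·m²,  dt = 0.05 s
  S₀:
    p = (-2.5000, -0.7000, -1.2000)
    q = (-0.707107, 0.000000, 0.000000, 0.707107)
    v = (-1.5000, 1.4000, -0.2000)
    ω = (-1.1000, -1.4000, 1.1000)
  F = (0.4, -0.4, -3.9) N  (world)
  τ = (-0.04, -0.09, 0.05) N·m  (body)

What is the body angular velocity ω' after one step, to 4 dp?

ω×(Iω) gyroscopic = (0.1232, -0.0605, 0.0462)
angular accel α = (-1.0880, -0.1639, 0.0380)
ω + α·dt = (-1.1544, -1.4082, 1.1019)

ω' = (-1.1544, -1.4082, 1.1019)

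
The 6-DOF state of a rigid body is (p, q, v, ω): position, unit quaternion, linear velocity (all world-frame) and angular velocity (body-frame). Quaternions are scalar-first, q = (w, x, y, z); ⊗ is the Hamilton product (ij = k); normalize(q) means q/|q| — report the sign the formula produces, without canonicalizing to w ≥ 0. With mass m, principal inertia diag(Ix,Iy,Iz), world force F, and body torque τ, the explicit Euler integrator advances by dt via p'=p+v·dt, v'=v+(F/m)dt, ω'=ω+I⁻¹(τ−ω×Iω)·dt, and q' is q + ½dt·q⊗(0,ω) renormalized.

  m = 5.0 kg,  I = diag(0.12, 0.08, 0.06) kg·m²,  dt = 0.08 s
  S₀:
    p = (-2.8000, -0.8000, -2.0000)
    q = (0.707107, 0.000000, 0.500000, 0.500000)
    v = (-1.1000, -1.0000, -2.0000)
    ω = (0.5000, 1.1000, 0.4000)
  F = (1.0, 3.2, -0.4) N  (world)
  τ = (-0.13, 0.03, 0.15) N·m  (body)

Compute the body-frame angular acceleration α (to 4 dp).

gyro term ω×Iω = (-0.0088, 0.0120, -0.0220)
α = I⁻¹(τ − ω×Iω) = (-1.0100, 0.2250, 2.8667)

α = (-1.0100, 0.2250, 2.8667)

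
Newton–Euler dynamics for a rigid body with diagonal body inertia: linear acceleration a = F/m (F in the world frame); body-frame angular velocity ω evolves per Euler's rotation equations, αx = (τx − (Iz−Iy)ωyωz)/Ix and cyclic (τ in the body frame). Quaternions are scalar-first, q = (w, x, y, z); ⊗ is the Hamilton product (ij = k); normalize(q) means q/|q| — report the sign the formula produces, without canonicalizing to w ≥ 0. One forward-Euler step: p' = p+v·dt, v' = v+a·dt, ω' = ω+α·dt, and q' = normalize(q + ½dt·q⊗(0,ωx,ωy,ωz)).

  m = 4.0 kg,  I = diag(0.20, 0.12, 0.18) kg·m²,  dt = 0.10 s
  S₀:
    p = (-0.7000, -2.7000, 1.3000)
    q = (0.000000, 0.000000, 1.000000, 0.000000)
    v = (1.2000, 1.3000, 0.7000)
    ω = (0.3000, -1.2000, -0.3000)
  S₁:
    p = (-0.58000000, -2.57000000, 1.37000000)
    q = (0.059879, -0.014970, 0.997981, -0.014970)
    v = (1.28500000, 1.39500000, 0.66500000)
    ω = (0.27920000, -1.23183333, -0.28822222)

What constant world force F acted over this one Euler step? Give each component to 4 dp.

F = (3.4000, 3.8000, -1.4000)

Δv = v₁−v₀ = (0.08500000, 0.09500000, -0.03500000)
applied force F = (3.4000, 3.8000, -1.4000)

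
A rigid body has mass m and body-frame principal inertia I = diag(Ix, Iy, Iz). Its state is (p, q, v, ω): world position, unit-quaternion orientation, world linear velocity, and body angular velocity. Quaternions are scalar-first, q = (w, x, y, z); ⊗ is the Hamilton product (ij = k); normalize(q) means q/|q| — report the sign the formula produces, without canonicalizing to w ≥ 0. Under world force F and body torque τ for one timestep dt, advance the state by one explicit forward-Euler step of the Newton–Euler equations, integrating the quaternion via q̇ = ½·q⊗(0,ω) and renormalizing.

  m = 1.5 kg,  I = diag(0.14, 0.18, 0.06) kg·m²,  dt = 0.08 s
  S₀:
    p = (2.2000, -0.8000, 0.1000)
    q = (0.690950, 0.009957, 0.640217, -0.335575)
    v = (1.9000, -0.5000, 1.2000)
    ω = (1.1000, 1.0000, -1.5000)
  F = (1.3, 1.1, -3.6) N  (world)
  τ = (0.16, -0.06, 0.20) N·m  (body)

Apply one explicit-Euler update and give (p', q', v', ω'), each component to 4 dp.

linear accel F/m = (0.8667, 0.7333, -2.4000)
new position p' = (2.3520, -0.8400, 0.1960)
new velocity v' = (1.9693, -0.4413, 1.0080)
α = I⁻¹(τ − ω×Iω) = (-0.1429, 0.4000, 2.6000)
ω' = ω + α·dt = (1.0886, 1.0320, -1.2920)
q⊗(0,ω) = (-1.1545322, 0.1352945, 0.3367530, -1.7307067)
updated quaternion q' = (0.6425, 0.0153, 0.6514, -0.4034)

p' = (2.3520, -0.8400, 0.1960)
q' = (0.6425, 0.0153, 0.6514, -0.4034)
v' = (1.9693, -0.4413, 1.0080)
ω' = (1.0886, 1.0320, -1.2920)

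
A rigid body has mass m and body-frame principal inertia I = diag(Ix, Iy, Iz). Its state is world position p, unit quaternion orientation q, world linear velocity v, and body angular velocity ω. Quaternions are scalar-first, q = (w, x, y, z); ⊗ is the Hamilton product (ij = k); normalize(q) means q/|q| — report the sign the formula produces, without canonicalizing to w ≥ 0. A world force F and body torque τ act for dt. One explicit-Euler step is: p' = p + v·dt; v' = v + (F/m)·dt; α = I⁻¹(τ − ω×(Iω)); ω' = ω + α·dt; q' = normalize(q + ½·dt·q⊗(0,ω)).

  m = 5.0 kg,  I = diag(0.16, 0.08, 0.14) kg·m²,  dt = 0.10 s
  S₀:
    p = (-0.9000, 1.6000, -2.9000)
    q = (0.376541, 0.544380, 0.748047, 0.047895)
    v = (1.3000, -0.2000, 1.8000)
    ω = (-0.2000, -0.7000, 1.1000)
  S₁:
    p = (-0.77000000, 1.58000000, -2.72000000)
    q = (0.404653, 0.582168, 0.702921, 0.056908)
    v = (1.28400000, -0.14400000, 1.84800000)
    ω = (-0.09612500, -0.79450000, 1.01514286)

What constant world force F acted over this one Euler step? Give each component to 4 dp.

F = (-0.8000, 2.8000, 2.4000)

v₁ − v₀ = (-0.01600000, 0.05600000, 0.04800000)
applied force F = (-0.8000, 2.8000, 2.4000)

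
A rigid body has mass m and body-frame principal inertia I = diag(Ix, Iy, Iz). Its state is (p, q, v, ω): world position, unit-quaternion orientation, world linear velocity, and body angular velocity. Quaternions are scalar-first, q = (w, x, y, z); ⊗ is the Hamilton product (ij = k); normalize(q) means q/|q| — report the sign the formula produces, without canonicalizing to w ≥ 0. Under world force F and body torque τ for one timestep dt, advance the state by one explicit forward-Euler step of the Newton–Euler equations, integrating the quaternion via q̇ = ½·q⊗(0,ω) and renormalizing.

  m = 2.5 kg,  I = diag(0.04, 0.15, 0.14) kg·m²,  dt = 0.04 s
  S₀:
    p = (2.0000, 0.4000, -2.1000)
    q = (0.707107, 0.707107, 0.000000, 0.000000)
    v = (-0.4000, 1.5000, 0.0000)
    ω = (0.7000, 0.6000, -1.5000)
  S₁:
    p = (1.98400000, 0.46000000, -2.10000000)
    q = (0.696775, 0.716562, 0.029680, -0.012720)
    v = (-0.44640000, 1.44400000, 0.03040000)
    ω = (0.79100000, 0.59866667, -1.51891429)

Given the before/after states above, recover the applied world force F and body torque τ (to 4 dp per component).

F = (-2.9000, -3.5000, 1.9000)
τ = (0.1000, 0.1000, -0.0200)

v₁ − v₀ = (-0.04640000, -0.05600000, 0.03040000)
F = m·Δv/dt = (-2.9000, -3.5000, 1.9000)
rate change Δω = (0.09100000, -0.00133333, -0.01891429)
I·α + gyro = (0.1000, 0.1000, -0.0200)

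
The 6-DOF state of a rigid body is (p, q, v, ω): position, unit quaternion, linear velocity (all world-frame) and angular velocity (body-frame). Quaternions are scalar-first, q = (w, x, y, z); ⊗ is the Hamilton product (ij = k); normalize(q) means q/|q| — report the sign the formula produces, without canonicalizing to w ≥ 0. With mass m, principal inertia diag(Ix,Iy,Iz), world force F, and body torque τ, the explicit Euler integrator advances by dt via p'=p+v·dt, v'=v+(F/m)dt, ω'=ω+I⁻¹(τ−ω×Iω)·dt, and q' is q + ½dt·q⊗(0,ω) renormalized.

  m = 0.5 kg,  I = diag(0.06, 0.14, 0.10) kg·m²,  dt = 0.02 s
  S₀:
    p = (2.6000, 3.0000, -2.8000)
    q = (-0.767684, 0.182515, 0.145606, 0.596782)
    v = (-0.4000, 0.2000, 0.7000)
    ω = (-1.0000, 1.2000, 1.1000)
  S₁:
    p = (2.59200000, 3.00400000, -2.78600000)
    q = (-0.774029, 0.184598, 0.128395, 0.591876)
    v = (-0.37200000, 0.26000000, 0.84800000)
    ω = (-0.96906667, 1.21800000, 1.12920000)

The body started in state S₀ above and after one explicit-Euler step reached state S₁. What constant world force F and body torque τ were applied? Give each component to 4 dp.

v₁ − v₀ = (0.02800000, 0.06000000, 0.14800000)
F = m·Δv/dt = (0.7000, 1.5000, 3.7000)
Δω = ω₁−ω₀ = (0.03093333, 0.01800000, 0.02920000)
I·α + gyro = (0.0400, 0.1700, 0.0500)

F = (0.7000, 1.5000, 3.7000)
τ = (0.0400, 0.1700, 0.0500)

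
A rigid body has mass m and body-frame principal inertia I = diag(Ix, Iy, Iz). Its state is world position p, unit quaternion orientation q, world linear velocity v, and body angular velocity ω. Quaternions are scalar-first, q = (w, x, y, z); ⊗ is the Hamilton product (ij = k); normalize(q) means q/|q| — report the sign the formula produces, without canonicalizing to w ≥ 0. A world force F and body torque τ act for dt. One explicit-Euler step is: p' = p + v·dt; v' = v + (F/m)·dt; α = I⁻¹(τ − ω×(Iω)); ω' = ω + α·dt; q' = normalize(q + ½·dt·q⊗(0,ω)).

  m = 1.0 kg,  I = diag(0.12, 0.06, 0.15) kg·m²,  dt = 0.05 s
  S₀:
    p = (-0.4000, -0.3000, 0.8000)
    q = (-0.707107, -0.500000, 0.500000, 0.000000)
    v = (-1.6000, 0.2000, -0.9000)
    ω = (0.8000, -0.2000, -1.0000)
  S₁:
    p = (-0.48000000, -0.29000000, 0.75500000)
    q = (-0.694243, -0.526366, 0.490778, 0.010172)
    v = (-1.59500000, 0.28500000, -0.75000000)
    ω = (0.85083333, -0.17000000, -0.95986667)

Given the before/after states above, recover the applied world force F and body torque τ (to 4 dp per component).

v₁ − v₀ = (0.00500000, 0.08500000, 0.15000000)
applied force F = (0.1000, 1.7000, 3.0000)
Δω = ω₁−ω₀ = (0.05083333, 0.03000000, 0.04013333)
I·α + gyro = (0.1400, 0.0600, 0.1300)

F = (0.1000, 1.7000, 3.0000)
τ = (0.1400, 0.0600, 0.1300)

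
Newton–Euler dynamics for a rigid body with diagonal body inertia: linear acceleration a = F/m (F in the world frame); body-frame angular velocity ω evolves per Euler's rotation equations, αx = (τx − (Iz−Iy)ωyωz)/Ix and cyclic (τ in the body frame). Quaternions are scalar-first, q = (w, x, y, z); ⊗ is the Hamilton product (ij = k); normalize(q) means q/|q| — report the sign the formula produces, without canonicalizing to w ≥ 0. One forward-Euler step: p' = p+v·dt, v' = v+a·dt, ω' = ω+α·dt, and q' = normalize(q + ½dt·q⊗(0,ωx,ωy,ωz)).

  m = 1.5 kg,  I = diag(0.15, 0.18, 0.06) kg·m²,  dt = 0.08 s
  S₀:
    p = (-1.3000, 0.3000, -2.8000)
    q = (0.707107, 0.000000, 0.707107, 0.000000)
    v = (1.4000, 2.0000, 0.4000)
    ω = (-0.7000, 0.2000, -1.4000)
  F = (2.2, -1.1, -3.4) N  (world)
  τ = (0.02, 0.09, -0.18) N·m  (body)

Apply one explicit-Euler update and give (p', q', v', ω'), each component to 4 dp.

p' = (-1.1880, 0.4600, -2.7680)
q' = (0.7001, -0.0593, 0.7113, -0.0198)
v' = (1.5173, 1.9413, 0.2187)
ω' = (-0.7073, 0.2008, -1.6344)

gyro term ω×Iω = (0.0336, 0.0882, -0.0042)
α = I⁻¹(τ − ω×Iω) = (-0.0907, 0.0100, -2.9300)
ω + α·dt = (-0.7073, 0.2008, -1.6344)
Hamilton product q⊗(0,ω) = (-0.1414214, -1.4849247, 0.1414214, -0.4949749)
updated quaternion q' = (0.7001, -0.0593, 0.7113, -0.0198)
p + v·dt = (-1.1880, 0.4600, -2.7680)
new velocity v' = (1.5173, 1.9413, 0.2187)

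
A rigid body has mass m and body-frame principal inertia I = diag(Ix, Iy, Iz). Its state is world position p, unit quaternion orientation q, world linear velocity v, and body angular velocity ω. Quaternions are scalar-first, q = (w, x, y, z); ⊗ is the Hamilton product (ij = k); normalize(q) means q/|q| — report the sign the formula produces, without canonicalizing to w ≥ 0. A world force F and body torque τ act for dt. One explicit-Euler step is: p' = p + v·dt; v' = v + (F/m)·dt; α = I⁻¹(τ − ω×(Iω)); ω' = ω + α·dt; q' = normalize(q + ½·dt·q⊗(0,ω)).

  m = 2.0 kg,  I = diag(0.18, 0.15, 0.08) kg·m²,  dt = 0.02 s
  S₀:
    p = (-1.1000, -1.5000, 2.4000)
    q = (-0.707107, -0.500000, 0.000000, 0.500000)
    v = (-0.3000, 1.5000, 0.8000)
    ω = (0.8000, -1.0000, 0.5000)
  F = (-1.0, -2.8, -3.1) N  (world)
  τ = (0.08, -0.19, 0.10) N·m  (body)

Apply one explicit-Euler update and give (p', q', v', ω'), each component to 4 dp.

gyro term ω×Iω = (0.0350, 0.0400, 0.0240)
(τ − ω×Iω)/I = (0.2500, -1.5333, 0.9500)
new body rate ω' = (0.8050, -1.0307, 0.5190)
2q̇ = q⊗(0,ω) = (0.1500000, -0.0656856, 1.3571070, 0.1464465)
q' = normalize(q + ½dt·q⊗(0,ω)) = (-0.7055, -0.5006, 0.0136, 0.5014)
new position p' = (-1.1060, -1.4700, 2.4160)
v' = v + a·dt = (-0.3100, 1.4720, 0.7690)

p' = (-1.1060, -1.4700, 2.4160)
q' = (-0.7055, -0.5006, 0.0136, 0.5014)
v' = (-0.3100, 1.4720, 0.7690)
ω' = (0.8050, -1.0307, 0.5190)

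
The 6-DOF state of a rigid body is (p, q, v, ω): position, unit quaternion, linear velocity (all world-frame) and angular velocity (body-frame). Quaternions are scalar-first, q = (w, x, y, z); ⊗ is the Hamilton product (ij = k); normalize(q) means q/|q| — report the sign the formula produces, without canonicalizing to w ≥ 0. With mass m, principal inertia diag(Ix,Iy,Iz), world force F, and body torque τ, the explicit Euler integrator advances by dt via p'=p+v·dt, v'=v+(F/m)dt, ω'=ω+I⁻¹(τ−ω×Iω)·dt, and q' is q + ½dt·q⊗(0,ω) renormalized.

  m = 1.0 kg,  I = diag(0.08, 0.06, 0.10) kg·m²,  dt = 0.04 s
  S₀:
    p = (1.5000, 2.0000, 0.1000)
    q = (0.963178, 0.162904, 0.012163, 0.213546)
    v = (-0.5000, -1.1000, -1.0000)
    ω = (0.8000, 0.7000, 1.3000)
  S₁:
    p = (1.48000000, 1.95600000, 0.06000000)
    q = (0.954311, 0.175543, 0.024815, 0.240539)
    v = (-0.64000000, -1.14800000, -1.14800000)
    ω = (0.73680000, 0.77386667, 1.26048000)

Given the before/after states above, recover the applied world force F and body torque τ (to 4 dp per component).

velocity change Δv = (-0.14000000, -0.04800000, -0.14800000)
applied force F = (-3.5000, -1.2000, -3.7000)
ω₁ − ω₀ = (-0.06320000, 0.07386667, -0.03952000)
τ = I·(Δω/dt) + ω₀×(Iω₀) = (-0.0900, 0.0900, -0.1100)

F = (-3.5000, -1.2000, -3.7000)
τ = (-0.0900, 0.0900, -0.1100)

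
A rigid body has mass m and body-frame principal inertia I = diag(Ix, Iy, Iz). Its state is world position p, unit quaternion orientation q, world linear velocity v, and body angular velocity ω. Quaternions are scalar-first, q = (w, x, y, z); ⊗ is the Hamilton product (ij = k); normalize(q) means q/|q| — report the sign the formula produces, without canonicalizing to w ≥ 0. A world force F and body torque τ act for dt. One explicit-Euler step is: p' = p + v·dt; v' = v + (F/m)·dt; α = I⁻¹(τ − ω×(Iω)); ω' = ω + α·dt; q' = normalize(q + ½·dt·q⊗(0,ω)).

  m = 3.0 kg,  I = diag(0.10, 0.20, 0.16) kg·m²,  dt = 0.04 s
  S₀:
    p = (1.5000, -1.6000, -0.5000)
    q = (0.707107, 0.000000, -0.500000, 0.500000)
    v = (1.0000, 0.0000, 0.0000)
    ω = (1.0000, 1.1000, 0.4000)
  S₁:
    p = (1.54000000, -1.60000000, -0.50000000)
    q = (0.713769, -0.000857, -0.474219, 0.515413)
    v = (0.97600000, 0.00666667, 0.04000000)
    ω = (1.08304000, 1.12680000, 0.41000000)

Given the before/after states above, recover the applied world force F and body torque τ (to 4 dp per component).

Δω = ω₁−ω₀ = (0.08304000, 0.02680000, 0.01000000)
I·α + gyro = (0.1900, 0.1100, 0.1500)
v₁ − v₀ = (-0.02400000, 0.00666667, 0.04000000)
applied force F = (-1.8000, 0.5000, 3.0000)

F = (-1.8000, 0.5000, 3.0000)
τ = (0.1900, 0.1100, 0.1500)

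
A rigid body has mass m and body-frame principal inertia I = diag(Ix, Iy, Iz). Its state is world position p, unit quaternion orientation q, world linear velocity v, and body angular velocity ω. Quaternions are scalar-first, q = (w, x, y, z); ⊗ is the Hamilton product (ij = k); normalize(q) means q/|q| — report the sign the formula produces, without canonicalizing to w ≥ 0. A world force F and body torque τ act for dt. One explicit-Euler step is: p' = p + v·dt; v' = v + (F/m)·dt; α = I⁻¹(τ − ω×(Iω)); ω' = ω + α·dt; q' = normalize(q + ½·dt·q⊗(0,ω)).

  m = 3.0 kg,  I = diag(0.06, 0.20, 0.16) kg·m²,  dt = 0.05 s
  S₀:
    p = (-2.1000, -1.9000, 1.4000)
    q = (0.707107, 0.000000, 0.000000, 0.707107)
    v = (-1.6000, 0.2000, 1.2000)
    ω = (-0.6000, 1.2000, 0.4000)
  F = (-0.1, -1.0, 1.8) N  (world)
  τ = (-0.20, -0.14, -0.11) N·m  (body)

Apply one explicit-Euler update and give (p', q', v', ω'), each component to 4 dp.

p' = (-2.1800, -1.8900, 1.4600)
q' = (0.6996, -0.0318, 0.0106, 0.7137)
v' = (-1.6017, 0.1833, 1.2300)
ω' = (-0.7507, 1.1590, 0.3971)

linear accel F/m = (-0.0333, -0.3333, 0.6000)
p + v·dt = (-2.1800, -1.8900, 1.4600)
v + (F/m)dt = (-1.6017, 0.1833, 1.2300)
gyro term ω×Iω = (-0.0192, 0.0240, -0.1008)
α = I⁻¹(τ − ω×Iω) = (-3.0133, -0.8200, -0.0575)
new body rate ω' = (-0.7507, 1.1590, 0.3971)
Hamilton product q⊗(0,ω) = (-0.2828428, -1.2727926, 0.4242642, 0.2828428)
q + ½dt·q⊗(0,ω), renormalized = (0.6996, -0.0318, 0.0106, 0.7137)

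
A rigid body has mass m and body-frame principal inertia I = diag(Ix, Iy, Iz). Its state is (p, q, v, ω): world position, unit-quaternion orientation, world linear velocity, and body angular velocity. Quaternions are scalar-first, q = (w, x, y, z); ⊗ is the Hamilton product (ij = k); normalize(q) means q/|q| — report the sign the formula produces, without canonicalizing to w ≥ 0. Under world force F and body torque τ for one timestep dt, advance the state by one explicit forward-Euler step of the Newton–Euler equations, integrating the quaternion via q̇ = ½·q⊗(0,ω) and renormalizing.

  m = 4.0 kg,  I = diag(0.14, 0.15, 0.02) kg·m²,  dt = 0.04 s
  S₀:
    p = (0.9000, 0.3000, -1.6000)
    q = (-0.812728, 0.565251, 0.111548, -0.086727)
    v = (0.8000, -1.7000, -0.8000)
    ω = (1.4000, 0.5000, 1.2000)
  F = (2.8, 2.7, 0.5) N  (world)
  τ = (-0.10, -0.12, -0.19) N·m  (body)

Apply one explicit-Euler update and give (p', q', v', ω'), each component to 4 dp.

p' = (0.9320, 0.2320, -1.6320)
q' = (-0.8270, 0.5456, 0.0874, -0.1036)
v' = (0.8280, -1.6730, -0.7950)
ω' = (1.3937, 0.4142, 0.8060)

a = (0.7000, 0.6750, 0.1250)
p + v·dt = (0.9320, 0.2320, -1.6320)
v + (F/m)dt = (0.8280, -1.6730, -0.7950)
angular accel α = (-0.1571, -2.1440, -9.8500)
ω' = ω + α·dt = (1.3937, 0.4142, 0.8060)
Hamilton product q⊗(0,ω) = (-0.7430530, -0.9605981, -1.2060830, -0.8488153)
q' = normalize(q + ½dt·q⊗(0,ω)) = (-0.8270, 0.5456, 0.0874, -0.1036)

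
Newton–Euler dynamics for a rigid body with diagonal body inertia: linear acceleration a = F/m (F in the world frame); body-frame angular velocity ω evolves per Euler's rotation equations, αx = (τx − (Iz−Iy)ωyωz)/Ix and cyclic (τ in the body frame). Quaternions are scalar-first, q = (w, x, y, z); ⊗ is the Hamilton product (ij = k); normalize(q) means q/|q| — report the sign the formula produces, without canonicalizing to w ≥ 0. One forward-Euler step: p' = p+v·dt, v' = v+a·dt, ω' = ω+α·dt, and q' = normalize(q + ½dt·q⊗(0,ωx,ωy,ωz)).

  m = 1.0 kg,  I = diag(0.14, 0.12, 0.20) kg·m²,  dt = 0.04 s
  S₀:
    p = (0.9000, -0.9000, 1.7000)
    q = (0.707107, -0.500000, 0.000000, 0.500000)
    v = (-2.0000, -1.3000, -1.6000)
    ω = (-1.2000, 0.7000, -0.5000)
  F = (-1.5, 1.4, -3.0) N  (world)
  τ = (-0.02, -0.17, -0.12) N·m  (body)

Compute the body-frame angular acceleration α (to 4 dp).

α = (0.0571, -1.1167, -0.6840)

precession coupling ω×(Iω) = (-0.0280, -0.0360, 0.0168)
angular accel α = (0.0571, -1.1167, -0.6840)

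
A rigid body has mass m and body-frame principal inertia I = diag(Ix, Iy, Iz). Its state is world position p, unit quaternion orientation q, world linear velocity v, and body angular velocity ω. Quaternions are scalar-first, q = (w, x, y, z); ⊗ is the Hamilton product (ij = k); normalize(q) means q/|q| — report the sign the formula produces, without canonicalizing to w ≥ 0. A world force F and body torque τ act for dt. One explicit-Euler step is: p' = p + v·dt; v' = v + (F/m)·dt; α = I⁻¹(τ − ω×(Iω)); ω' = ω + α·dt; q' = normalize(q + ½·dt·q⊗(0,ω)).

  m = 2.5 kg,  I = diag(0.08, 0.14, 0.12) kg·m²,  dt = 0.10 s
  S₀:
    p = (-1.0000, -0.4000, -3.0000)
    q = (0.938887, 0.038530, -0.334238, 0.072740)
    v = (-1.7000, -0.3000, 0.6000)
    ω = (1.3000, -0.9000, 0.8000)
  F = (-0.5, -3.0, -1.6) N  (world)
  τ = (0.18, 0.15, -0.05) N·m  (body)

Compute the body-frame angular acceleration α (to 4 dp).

α = (2.0700, 1.3686, 0.1683)

ω×(Iω) gyroscopic = (0.0144, -0.0416, -0.0702)
angular accel α = (2.0700, 1.3686, 0.1683)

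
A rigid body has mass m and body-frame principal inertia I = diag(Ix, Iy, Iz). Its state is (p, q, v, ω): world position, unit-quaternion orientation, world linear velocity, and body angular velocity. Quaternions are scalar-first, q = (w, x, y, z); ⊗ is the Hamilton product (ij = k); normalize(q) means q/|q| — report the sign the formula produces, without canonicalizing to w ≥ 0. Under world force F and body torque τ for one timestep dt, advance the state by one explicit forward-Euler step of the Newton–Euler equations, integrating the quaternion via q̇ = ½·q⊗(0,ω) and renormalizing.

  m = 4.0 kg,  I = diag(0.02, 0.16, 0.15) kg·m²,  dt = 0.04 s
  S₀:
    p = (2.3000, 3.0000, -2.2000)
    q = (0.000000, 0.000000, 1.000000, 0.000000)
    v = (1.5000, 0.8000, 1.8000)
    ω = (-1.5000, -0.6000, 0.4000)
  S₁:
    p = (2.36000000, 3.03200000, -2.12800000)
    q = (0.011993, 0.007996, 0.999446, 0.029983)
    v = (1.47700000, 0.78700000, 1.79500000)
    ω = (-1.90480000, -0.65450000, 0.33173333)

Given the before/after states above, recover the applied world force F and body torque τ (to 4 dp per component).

Δω = ω₁−ω₀ = (-0.40480000, -0.05450000, -0.06826667)
τ = I·(Δω/dt) + ω₀×(Iω₀) = (-0.2000, -0.1400, -0.1300)
v₁ − v₀ = (-0.02300000, -0.01300000, -0.00500000)
applied force F = (-2.3000, -1.3000, -0.5000)

F = (-2.3000, -1.3000, -0.5000)
τ = (-0.2000, -0.1400, -0.1300)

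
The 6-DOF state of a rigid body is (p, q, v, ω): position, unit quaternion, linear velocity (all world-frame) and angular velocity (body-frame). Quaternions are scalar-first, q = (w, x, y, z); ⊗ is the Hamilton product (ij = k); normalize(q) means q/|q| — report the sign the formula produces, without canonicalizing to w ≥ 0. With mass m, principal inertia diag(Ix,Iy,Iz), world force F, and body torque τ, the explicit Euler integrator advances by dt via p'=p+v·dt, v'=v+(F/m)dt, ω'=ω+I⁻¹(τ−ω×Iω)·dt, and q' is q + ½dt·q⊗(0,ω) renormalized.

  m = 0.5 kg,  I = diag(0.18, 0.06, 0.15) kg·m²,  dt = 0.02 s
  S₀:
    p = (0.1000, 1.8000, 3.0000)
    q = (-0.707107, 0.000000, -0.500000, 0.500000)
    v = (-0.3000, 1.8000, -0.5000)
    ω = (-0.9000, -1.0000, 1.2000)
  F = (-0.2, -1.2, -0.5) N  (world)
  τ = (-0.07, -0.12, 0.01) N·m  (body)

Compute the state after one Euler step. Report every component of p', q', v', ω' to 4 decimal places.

precession coupling ω×(Iω) = (-0.1080, -0.0324, -0.1080)
(τ − ω×Iω)/I = (0.2111, -1.4600, 0.7867)
new body rate ω' = (-0.8958, -1.0292, 1.2157)
Hamilton product q⊗(0,ω) = (-1.1000000, 0.5363963, 0.2571070, -1.2985284)
q + ½dt·q⊗(0,ω), renormalized = (-0.7180, 0.0054, -0.4973, 0.4869)
a = F/m = (-0.4000, -2.4000, -1.0000)
p' = p + v·dt = (0.0940, 1.8360, 2.9900)
v + (F/m)dt = (-0.3080, 1.7520, -0.5200)

p' = (0.0940, 1.8360, 2.9900)
q' = (-0.7180, 0.0054, -0.4973, 0.4869)
v' = (-0.3080, 1.7520, -0.5200)
ω' = (-0.8958, -1.0292, 1.2157)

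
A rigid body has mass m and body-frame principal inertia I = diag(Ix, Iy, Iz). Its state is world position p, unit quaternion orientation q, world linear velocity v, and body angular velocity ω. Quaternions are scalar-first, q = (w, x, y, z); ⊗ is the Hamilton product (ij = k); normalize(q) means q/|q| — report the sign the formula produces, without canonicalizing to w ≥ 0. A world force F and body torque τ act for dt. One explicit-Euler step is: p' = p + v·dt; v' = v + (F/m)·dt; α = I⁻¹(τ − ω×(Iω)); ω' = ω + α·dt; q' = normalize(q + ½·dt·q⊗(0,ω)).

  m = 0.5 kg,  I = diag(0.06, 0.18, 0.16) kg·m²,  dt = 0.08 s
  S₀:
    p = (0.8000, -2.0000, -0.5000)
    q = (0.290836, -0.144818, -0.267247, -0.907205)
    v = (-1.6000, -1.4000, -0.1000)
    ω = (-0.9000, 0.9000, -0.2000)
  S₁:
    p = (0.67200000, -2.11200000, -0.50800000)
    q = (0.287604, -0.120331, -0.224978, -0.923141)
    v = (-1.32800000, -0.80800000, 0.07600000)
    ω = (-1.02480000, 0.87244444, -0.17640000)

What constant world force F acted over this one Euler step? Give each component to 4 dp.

Δv = v₁−v₀ = (0.27200000, 0.59200000, 0.17600000)
m·(v₁−v₀)/dt = (1.7000, 3.7000, 1.1000)

F = (1.7000, 3.7000, 1.1000)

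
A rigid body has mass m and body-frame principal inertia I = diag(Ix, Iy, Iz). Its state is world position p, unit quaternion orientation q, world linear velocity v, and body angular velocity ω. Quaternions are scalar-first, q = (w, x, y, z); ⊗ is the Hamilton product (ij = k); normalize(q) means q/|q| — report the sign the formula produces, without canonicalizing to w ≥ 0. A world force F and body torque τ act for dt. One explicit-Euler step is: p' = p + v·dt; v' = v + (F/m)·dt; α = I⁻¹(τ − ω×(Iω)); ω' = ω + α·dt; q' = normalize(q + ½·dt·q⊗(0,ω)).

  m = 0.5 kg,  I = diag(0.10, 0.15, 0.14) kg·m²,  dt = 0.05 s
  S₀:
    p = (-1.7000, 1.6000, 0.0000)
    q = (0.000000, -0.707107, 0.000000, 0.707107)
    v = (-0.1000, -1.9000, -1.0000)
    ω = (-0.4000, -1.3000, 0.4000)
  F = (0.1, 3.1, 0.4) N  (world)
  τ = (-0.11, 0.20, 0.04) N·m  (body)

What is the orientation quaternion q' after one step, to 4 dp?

q' = (-0.0141, -0.6837, 0.0000, 0.7296)

q⊗(0,ω) = (-0.5656856, 0.9192391, 0.0000000, 0.9192391)
q + ½dt·q⊗(0,ω), renormalized = (-0.0141, -0.6837, 0.0000, 0.7296)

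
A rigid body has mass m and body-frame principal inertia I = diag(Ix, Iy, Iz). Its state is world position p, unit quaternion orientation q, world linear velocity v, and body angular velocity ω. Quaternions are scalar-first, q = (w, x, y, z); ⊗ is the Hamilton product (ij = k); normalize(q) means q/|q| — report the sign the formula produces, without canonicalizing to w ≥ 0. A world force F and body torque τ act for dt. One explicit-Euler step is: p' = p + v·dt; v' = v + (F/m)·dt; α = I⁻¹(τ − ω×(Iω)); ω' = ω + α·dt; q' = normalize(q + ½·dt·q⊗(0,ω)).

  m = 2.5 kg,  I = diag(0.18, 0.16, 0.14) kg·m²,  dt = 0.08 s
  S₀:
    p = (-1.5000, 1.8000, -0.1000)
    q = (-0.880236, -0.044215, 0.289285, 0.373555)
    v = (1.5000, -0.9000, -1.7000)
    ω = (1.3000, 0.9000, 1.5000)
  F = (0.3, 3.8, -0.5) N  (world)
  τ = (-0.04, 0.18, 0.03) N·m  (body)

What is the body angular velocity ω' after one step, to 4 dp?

(τ − ω×Iω)/I = (-0.0722, 0.6375, 0.3814)
ω + α·dt = (1.2942, 0.9510, 1.5305)

ω' = (1.2942, 0.9510, 1.5305)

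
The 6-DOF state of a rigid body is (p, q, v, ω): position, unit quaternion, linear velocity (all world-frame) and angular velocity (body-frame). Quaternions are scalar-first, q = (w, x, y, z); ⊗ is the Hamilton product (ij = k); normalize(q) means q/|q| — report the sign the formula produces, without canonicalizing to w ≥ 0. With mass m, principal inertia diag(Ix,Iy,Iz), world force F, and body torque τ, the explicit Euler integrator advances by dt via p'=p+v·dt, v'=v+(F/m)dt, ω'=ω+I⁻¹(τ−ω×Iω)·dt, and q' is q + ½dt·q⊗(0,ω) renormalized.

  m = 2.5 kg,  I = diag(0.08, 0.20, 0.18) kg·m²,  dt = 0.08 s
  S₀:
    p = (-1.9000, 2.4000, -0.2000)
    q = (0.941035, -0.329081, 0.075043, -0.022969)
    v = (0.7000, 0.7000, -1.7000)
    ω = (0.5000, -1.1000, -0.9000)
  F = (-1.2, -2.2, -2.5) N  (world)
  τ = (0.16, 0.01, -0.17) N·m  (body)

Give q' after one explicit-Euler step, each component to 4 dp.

q' = (0.9484, -0.3134, 0.0213, -0.0438)

2q̇ = q⊗(0,ω) = (0.2264157, 0.3777129, -1.3427959, -0.5224639)
q + ½dt·q⊗(0,ω), renormalized = (0.9484, -0.3134, 0.0213, -0.0438)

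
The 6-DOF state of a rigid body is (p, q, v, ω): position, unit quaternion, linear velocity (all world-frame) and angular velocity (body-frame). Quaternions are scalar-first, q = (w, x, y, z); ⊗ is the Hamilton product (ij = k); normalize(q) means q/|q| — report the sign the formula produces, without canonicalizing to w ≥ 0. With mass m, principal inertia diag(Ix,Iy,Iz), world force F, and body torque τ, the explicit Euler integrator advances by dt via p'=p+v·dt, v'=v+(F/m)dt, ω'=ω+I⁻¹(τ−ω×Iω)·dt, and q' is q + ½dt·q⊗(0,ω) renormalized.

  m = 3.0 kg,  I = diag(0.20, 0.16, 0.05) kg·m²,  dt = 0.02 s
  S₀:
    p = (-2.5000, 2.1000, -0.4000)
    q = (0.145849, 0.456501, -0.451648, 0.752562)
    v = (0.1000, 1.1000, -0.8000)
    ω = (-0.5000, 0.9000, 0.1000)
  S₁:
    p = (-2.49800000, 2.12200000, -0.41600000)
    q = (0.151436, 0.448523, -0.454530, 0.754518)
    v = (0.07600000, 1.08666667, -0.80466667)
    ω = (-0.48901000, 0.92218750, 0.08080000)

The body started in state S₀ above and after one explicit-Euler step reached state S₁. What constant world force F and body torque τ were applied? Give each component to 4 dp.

v₁ − v₀ = (-0.02400000, -0.01333333, -0.00466667)
m·(v₁−v₀)/dt = (-3.6000, -2.0000, -0.7000)
rate change Δω = (0.01099000, 0.02218750, -0.01920000)
precession coupling = (-0.0099, -0.0075, 0.0180)
τ = I·(Δω/dt) + ω₀×(Iω₀) = (0.1000, 0.1700, -0.0300)

F = (-3.6000, -2.0000, -0.7000)
τ = (0.1000, 0.1700, -0.0300)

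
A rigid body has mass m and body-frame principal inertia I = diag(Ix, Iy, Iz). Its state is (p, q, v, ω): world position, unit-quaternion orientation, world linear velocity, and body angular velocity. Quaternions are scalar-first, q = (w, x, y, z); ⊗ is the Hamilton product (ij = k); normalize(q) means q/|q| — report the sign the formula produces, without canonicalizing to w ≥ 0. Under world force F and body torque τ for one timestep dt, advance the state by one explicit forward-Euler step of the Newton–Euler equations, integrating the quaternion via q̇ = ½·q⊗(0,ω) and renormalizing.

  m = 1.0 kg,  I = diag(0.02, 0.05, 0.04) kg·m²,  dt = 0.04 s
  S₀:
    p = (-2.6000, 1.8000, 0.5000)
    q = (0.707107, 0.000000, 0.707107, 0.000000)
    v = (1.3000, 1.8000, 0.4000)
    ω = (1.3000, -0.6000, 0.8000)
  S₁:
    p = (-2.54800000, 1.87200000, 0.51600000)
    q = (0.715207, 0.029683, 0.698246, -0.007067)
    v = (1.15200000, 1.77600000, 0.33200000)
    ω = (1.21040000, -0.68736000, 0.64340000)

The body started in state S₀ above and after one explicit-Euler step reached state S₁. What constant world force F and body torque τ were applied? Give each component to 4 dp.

Δω = ω₁−ω₀ = (-0.08960000, -0.08736000, -0.15660000)
precession coupling = (0.0048, -0.0208, -0.0234)
I·α + gyro = (-0.0400, -0.1300, -0.1800)
velocity change Δv = (-0.14800000, -0.02400000, -0.06800000)
m·(v₁−v₀)/dt = (-3.7000, -0.6000, -1.7000)

F = (-3.7000, -0.6000, -1.7000)
τ = (-0.0400, -0.1300, -0.1800)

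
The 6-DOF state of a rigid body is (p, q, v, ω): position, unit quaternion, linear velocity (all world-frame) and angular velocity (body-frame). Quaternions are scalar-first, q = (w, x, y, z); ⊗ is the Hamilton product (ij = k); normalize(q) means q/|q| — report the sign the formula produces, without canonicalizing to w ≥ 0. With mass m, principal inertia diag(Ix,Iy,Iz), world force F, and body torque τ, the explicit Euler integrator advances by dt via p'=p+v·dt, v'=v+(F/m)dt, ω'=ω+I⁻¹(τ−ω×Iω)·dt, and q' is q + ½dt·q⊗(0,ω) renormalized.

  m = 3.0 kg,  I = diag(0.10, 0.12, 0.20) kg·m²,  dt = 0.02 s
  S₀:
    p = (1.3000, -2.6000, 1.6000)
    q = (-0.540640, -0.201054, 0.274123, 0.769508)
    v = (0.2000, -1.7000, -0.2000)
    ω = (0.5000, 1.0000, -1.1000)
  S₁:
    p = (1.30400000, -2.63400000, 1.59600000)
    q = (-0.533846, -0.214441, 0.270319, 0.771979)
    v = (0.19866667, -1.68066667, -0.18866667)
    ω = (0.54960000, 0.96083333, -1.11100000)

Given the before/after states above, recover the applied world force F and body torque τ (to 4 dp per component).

velocity change Δv = (-0.00133333, 0.01933333, 0.01133333)
applied force F = (-0.2000, 2.9000, 1.7000)
rate change Δω = (0.04960000, -0.03916667, -0.01100000)
precession coupling = (-0.0880, 0.0550, 0.0100)
applied torque τ = (0.1600, -0.1800, -0.1000)

F = (-0.2000, 2.9000, 1.7000)
τ = (0.1600, -0.1800, -0.1000)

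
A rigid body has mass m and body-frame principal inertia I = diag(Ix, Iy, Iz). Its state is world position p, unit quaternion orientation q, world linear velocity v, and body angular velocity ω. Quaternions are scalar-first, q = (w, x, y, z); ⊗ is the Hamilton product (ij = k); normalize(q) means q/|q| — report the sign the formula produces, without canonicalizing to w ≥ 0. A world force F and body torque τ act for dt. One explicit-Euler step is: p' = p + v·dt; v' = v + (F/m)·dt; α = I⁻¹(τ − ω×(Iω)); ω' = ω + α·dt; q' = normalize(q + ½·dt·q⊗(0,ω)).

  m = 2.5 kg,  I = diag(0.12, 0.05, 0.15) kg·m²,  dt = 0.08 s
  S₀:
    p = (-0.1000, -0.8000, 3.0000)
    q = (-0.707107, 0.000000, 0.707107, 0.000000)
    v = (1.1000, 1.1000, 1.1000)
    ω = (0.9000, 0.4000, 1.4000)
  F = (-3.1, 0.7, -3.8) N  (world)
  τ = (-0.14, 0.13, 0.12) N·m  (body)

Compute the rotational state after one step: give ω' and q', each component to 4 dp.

ω' = (0.7693, 0.6685, 1.4774)
q' = (-0.7167, 0.0141, 0.6942, -0.0649)

precession coupling ω×(Iω) = (0.0560, -0.0378, -0.0252)
(τ − ω×Iω)/I = (-1.6333, 3.3560, 0.9680)
ω + α·dt = (0.7693, 0.6685, 1.4774)
Hamilton product q⊗(0,ω) = (-0.2828428, 0.3535535, -0.2828428, -1.6263461)
updated quaternion q' = (-0.7167, 0.0141, 0.6942, -0.0649)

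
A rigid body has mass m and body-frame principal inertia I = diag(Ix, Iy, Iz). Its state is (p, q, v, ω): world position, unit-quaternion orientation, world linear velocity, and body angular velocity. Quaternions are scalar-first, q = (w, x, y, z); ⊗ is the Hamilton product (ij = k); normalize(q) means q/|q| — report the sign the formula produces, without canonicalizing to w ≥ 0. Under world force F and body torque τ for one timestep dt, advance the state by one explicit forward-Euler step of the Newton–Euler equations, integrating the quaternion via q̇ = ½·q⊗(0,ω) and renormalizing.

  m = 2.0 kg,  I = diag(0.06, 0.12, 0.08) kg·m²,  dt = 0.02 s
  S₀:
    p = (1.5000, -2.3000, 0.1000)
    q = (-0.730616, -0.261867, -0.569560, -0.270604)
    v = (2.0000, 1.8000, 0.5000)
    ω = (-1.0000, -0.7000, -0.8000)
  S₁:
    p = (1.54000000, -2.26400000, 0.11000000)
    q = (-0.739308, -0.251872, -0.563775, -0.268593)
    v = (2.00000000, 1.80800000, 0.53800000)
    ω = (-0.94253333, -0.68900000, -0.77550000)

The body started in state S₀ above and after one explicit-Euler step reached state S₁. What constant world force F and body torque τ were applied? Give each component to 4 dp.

v₁ − v₀ = (0.00000000, 0.00800000, 0.03800000)
m·(v₁−v₀)/dt = (0.0000, 0.8000, 3.8000)
rate change Δω = (0.05746667, 0.01100000, 0.02450000)
precession coupling = (-0.0224, -0.0160, 0.0420)
I·α + gyro = (0.1500, 0.0500, 0.1400)

F = (0.0000, 0.8000, 3.8000)
τ = (0.1500, 0.0500, 0.1400)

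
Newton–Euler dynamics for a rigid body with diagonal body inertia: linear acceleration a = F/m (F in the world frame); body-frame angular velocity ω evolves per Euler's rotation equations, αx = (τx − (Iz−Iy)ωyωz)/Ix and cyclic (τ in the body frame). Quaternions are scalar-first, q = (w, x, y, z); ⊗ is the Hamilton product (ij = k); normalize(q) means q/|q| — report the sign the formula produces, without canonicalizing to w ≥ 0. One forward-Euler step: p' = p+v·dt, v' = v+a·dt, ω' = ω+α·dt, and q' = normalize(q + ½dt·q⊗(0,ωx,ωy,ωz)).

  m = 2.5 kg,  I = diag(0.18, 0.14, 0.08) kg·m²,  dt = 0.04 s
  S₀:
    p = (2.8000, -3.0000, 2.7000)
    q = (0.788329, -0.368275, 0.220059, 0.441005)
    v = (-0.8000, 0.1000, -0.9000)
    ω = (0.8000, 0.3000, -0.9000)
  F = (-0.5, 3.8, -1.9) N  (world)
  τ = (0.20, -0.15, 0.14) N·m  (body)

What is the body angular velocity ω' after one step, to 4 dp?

ω' = (0.8408, 0.2777, -0.8252)

α = I⁻¹(τ − ω×Iω) = (1.0211, -0.5571, 1.8700)
new body rate ω' = (0.8408, 0.2777, -0.8252)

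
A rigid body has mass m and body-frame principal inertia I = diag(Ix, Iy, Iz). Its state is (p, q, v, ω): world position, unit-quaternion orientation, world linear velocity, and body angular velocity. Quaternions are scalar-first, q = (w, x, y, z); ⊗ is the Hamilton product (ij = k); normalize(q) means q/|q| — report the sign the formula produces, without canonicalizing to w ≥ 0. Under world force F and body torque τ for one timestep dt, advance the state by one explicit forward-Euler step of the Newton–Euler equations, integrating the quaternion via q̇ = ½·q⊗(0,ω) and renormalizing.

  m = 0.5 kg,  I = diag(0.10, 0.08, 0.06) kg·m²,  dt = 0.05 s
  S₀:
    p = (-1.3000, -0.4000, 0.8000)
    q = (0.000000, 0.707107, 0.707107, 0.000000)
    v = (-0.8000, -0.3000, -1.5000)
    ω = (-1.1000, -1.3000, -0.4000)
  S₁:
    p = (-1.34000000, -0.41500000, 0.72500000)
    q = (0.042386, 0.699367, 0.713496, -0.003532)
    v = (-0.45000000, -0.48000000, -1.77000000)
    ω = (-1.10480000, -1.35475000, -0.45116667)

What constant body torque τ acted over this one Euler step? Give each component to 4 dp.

Δω = ω₁−ω₀ = (-0.00480000, -0.05475000, -0.05116667)
gyro term ω₀×Iω₀ = (-0.0104, 0.0176, -0.0286)
applied torque τ = (-0.0200, -0.0700, -0.0900)

τ = (-0.0200, -0.0700, -0.0900)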